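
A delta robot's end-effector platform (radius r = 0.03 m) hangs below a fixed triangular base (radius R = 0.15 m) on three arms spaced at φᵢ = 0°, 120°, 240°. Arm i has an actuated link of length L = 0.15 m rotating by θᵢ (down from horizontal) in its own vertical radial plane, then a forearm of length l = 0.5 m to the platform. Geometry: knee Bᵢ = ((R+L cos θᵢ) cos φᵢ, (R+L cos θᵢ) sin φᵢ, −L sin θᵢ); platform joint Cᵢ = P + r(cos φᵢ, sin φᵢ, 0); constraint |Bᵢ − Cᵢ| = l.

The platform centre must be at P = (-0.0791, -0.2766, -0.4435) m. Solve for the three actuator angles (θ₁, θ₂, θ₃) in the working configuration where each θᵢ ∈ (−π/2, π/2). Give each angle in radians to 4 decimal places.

θ₁ = 1.0470, θ₂ = 1.3962, θ₃ = -0.3488

arm 1 (φ=0.0°): x'=-0.0791, y'=-0.2766
  A=0.1991, B=-0.4435, C=(l²−L²−A²−y'²−z²)/(2L)=-0.2845
  θ1 = atan2(B,A) + arccos(C/0.4861) = 1.0470
φ2=120.0° → target in arm frame (-0.2000, 0.2068)
  e−x'=0.3200;  (l²−L²−(e−x')²−y'²−z²)/2L = -0.3812
  √(A²+B²)=0.5469;  θ2 = -0.9458+2.3420 ≈ 1.3962
rotate P by −φ3: (0.2791, 0.0698, -0.4435)
  e−x'=-0.1591;  (l²−L²−(e−x')²−y'²−z²)/2L = 0.0021
  γ=atan2(-0.4435,-0.1591)=-1.9152;  ψ=arccos(0.0044)=1.5664;  θ3=γ+ψ≈-0.3488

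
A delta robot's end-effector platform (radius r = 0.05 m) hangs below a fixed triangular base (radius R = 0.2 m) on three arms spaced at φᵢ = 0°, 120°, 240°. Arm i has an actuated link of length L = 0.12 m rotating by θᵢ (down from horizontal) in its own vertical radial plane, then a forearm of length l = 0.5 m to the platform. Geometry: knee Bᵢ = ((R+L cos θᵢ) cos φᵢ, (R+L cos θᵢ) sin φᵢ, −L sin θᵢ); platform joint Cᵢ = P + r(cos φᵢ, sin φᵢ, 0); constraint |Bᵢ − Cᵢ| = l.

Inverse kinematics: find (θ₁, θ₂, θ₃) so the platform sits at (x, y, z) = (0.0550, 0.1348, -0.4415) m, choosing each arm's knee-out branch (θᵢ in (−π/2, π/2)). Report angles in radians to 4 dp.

φ1=0.0° → target in arm frame (0.0550, 0.1348)
  e−x'=0.0950;  (l²−L²−(e−x')²−y'²−z²)/2L = 0.0562
  √(A²+B²)=0.4516;  θ1 = -1.3589+1.4461 ≈ 0.0872
rotate P by −φ2: (0.0892, -0.1150, -0.4415)
  A=0.0608, B=-0.4415, C=(l²−L²−A²−y'²−z²)/(2L)=0.0990
  γ=atan2(-0.4415,0.0608)=-1.4340;  ψ=arccos(0.2221)=1.3468;  θ2=γ+ψ≈-0.0872
rotate P by −φ3: (-0.1442, -0.0198, -0.4415)
  A cos θ + B sin θ = C:  0.2942·cos θ + -0.4415·sin θ = -0.1929
  θ3 = atan2(B,A) + arccos(C/0.5306) = 0.9599

θ₁ = 0.0872, θ₂ = -0.0872, θ₃ = 0.9599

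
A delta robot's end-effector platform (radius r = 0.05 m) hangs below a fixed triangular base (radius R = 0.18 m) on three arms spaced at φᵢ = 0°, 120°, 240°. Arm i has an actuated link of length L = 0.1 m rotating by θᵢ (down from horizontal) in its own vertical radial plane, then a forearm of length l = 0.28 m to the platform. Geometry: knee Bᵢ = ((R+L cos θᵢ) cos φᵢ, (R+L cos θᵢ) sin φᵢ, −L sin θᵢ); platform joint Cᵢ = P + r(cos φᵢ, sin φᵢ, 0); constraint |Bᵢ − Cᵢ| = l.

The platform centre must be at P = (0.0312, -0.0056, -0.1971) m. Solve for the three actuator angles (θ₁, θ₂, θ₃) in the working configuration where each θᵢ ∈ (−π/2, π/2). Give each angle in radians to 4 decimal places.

arm 1 (φ=0.0°): x'=0.0312, y'=-0.0056
  A cos θ + B sin θ = C:  0.0988·cos θ + -0.1971·sin θ = 0.0988
  γ=atan2(-0.1971,0.0988)=-1.1061;  ψ=arccos(0.4481)=1.1062;  θ1=γ+ψ≈0.0000
rotate P by −φ2: (-0.0204, -0.0242, -0.1971)
  A=0.1504, B=-0.1971, C=(l²−L²−A²−y'²−z²)/(2L)=0.0316
  γ=atan2(-0.1971,0.1504)=-0.9188;  ψ=arccos(0.1276)=1.4428;  θ2=γ+ψ≈0.5240
φ3=240.0° → target in arm frame (-0.0108, 0.0298)
  A cos θ + B sin θ = C:  0.1408·cos θ + -0.1971·sin θ = 0.0443
  √(A²+B²)=0.2422;  θ3 = -0.9507+1.3870 ≈ 0.4364

θ₁ = 0.0000, θ₂ = 0.5240, θ₃ = 0.4364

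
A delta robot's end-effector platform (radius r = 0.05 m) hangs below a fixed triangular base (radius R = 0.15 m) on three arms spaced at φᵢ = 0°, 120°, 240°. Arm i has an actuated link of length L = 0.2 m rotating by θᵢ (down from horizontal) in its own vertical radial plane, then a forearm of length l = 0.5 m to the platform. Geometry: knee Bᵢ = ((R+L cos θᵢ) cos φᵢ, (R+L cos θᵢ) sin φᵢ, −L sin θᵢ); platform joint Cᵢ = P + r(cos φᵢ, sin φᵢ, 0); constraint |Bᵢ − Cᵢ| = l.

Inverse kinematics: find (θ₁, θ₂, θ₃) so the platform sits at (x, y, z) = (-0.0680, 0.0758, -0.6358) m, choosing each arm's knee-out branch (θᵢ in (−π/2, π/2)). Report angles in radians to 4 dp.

rotate P by −φ1: (-0.0680, 0.0758, -0.6358)
  A=0.1680, B=-0.6358, C=(l²−L²−A²−y'²−z²)/(2L)=-0.5705
  √(A²+B²)=0.6576;  θ1 = -1.3125+2.6211 ≈ 1.3086
φ2=120.0° → target in arm frame (0.0996, 0.0210)
  A cos θ + B sin θ = C:  0.0004·cos θ + -0.6358·sin θ = -0.4867
  θ2 = atan2(B,A) + arccos(C/0.6358) = 0.8724
arm 3 (φ=240.0°): x'=-0.0316, y'=-0.0968
  e−x'=0.1316;  (l²−L²−(e−x')²−y'²−z²)/2L = -0.5524
  θ3 = atan2(B,A) + arccos(C/0.6493) = 1.2215

θ₁ = 1.3086, θ₂ = 0.8724, θ₃ = 1.2215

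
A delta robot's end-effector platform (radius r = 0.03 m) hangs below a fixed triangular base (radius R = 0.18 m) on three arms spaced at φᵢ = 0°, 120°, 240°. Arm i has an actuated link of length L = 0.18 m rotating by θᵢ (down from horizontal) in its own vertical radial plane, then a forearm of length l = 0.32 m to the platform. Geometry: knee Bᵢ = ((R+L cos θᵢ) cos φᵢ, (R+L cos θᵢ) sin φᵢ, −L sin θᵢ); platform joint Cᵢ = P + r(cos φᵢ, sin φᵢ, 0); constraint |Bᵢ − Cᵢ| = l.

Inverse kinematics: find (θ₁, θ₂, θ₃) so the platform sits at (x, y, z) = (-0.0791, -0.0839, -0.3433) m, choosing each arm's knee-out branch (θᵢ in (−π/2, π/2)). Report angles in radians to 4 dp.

θ₁ = 1.3962, θ₂ = 1.2217, θ₃ = 0.5234

φ1=0.0° → target in arm frame (-0.0791, -0.0839)
  A cos θ + B sin θ = C:  0.2291·cos θ + -0.3433·sin θ = -0.2983
  √(A²+B²)=0.4127;  θ1 = -0.9823+2.3785 ≈ 1.3962
φ2=120.0° → target in arm frame (-0.0331, 0.1105)
  e−x'=0.1831;  (l²−L²−(e−x')²−y'²−z²)/2L = -0.2600
  θ2 = atan2(B,A) + arccos(C/0.3891) = 1.2217
rotate P by −φ3: (0.1122, -0.0266, -0.3433)
  A=0.0378, B=-0.3433, C=(l²−L²−A²−y'²−z²)/(2L)=-0.1389
  γ=atan2(-0.3433,0.0378)=-1.4612;  ψ=arccos(-0.4020)=1.9845;  θ3=γ+ψ≈0.5234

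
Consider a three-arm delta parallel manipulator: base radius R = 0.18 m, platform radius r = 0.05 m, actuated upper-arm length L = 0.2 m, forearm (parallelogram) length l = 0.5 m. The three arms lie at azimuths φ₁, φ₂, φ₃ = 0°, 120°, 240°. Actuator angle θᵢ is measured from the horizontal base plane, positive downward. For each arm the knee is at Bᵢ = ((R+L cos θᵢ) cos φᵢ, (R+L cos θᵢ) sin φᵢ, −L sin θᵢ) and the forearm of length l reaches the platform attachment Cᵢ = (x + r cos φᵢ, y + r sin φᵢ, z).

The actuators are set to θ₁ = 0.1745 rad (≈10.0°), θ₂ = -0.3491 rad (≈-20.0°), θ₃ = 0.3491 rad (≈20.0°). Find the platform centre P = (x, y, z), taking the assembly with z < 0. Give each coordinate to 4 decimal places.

(-0.0246, 0.0938, -0.3777)

φ1=0.0°: virtual centre (0.3270, 0.0000, -0.0347), radius l
φ2=120.0°: virtual centre (-0.1590, 0.2753, 0.0684), radius l
φ3=240.0°: virtual centre (-0.1590, -0.2753, -0.0684), radius l
subtract pairs → two planes through P
[-0.9719 0.5507 0.2063]·P = -0.0023;  [-0.9719 -0.5507 -0.0674]·P = -0.0023
det = 1.0704;  x = 0.0024+0.0715z,  y = 0.0000+-0.2485z
into |P−S₁|² = l²: 1.0668z² + 0.0231z + -0.1435 = 0;  Δ = 0.6127;  z = -0.3777 or 0.3561 → z<0 root = -0.3777
x = -0.0246, y = 0.0938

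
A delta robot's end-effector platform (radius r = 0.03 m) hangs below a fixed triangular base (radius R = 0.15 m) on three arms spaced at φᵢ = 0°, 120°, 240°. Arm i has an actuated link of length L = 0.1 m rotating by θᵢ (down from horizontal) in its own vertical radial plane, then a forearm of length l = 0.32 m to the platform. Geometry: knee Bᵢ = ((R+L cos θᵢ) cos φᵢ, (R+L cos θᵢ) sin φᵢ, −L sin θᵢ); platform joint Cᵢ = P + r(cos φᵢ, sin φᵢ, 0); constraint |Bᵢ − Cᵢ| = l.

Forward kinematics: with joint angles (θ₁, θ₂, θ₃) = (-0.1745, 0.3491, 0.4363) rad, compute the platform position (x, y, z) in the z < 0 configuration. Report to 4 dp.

(0.0454, 0.0068, -0.2517)

arm 1 at φ=0.0°: ρ1 = 0.2185;  centre 1 = (0.2185, 0.0000, 0.0174)
φ2=120.0°: virtual centre (-0.1070, 0.1853, -0.0342), radius l
φ3=240.0°: virtual centre (-0.1053, -0.1824, -0.0423), radius l
subtract pairs → two planes through P
linear system: -0.6509x+0.3706y = -0.0011−-0.1031z; -0.6476x+-0.3648y = -0.0019−-0.1192z
det = 0.4775;  x = 0.0023+-0.1714z,  y = 0.0011+-0.0227z
into |P−centre ₁|² = l²: 1.0299z² + 0.0393z + -0.0554 = 0;  Δ = 0.2296;  z = -0.2517 or 0.2135 → z<0 root = -0.2517
x = 0.0454, y = 0.0068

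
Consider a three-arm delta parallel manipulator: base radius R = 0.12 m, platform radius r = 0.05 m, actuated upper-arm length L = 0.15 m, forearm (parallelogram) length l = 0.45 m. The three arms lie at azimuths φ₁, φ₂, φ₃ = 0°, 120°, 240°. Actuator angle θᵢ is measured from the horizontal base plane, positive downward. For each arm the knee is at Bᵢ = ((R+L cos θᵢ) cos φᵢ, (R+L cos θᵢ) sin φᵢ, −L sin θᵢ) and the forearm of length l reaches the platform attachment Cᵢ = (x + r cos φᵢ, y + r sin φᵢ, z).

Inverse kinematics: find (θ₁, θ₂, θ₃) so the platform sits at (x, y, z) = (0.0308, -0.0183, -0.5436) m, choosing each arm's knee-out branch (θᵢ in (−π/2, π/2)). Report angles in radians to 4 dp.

rotate P by −φ1: (0.0308, -0.0183, -0.5436)
  e−x'=0.0392;  (l²−L²−(e−x')²−y'²−z²)/2L = -0.3912
  γ=atan2(-0.5436,0.0392)=-1.4988;  ψ=arccos(-0.7179)=2.3715;  θ1=γ+ψ≈0.8727
φ2=120.0° → target in arm frame (-0.0312, -0.0175)
  A cos θ + B sin θ = C:  0.1012·cos θ + -0.5436·sin θ = -0.4202
  γ=atan2(-0.5436,0.1012)=-1.3867;  ψ=arccos(-0.7599)=2.4340;  θ2=γ+ψ≈1.0473
φ3=240.0° → target in arm frame (0.0004, 0.0358)
  A cos θ + B sin θ = C:  0.0696·cos θ + -0.5436·sin θ = -0.4054
  θ3 = atan2(B,A) + arccos(C/0.5480) = 0.9600

θ₁ = 0.8727, θ₂ = 1.0473, θ₃ = 0.9600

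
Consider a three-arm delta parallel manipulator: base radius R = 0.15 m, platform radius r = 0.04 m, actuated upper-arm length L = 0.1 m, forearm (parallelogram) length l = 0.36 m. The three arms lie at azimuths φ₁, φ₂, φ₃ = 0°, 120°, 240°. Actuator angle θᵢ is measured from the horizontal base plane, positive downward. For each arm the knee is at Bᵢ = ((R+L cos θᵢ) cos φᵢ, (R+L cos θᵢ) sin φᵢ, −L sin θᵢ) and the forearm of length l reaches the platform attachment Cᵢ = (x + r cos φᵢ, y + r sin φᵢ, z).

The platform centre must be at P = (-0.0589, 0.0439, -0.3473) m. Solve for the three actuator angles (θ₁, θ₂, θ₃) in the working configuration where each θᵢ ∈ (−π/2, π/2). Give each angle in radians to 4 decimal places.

rotate P by −φ1: (-0.0589, 0.0439, -0.3473)
  A=0.1689, B=-0.3473, C=(l²−L²−A²−y'²−z²)/(2L)=-0.1574
  θ1 = atan2(B,A) + arccos(C/0.3862) = 0.8723
φ2=120.0° → target in arm frame (0.0675, 0.0291)
  A=0.0425, B=-0.3473, C=(l²−L²−A²−y'²−z²)/(2L)=-0.0184
  √(A²+B²)=0.3499;  θ2 = -1.4489+1.6233 ≈ 0.1743
φ3=240.0° → target in arm frame (-0.0086, -0.0730)
  e−x'=0.1186;  (l²−L²−(e−x')²−y'²−z²)/2L = -0.1020
  √(A²+B²)=0.3670;  θ3 = -1.2418+1.8524 ≈ 0.6106

θ₁ = 0.8723, θ₂ = 0.1743, θ₃ = 0.6106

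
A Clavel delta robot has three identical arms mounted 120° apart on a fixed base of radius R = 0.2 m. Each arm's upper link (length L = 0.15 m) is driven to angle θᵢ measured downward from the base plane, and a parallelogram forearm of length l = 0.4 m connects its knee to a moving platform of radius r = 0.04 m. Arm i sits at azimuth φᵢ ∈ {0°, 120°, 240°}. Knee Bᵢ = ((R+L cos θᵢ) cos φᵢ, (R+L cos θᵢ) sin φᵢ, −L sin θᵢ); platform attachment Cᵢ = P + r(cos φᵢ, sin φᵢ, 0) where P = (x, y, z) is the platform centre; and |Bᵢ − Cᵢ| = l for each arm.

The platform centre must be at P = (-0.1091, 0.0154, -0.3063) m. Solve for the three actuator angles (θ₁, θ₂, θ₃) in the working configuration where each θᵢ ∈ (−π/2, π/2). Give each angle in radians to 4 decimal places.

rotate P by −φ1: (-0.1091, 0.0154, -0.3063)
  A=0.2691, B=-0.3063, C=(l²−L²−A²−y'²−z²)/(2L)=-0.0966
  θ1 = atan2(B,A) + arccos(C/0.4077) = 0.9600
φ2=120.0° → target in arm frame (0.0679, 0.0868)
  e−x'=0.0921;  (l²−L²−(e−x')²−y'²−z²)/2L = 0.0922
  θ2 = atan2(B,A) + arccos(C/0.3199) = -0.0003
φ3=240.0° → target in arm frame (0.0412, -0.1022)
  e−x'=0.1188;  (l²−L²−(e−x')²−y'²−z²)/2L = 0.0638
  θ3 = atan2(B,A) + arccos(C/0.3285) = 0.1746

θ₁ = 0.9600, θ₂ = -0.0003, θ₃ = 0.1746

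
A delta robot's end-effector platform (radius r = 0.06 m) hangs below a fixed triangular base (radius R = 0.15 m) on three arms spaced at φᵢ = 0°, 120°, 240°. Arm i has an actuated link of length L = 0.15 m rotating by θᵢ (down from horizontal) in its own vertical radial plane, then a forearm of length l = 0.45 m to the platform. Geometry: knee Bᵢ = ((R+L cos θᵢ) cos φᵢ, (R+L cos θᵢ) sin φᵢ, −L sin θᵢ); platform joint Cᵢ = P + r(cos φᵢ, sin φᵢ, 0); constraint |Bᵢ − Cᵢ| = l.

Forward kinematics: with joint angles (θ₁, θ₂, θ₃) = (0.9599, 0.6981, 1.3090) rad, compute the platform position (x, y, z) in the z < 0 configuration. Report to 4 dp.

arm 1 at φ=0.0°: e+L cos θ1 = 0.1760;  centre 1 = (0.1760, 0.0000, -0.1229)
centre 2 = (0.2049·cos120.0°, 0.2049·sin120.0°, -0.0964) = (-0.1025, 0.1775, -0.0964)
arm 3 at φ=240.0°: e+L cos θ3 = 0.1288;  centre 3 = (-0.0644, -0.1116, -0.1449)
|centre ₂|²−|centre ₁|² = 0.0052;  |centre ₃|²−|centre ₁|² = -0.0085
[-0.5570 0.3549 0.0529]·P = 0.0052;  [-0.4809 -0.2231 -0.0440]·P = -0.0085
Cramer: x(z) = 0.0063-0.0130z;  y(z) = 0.0245-0.1694z
sphere 1 gives Az²+Bz+C=0 with A=1.0289, B=0.2418, C=-0.1580;  B²−4AC=0.7087;  roots -0.5266, 0.2916;  negative root z = -0.5266
x = 0.0131, y = 0.1137

(0.0131, 0.1137, -0.5266)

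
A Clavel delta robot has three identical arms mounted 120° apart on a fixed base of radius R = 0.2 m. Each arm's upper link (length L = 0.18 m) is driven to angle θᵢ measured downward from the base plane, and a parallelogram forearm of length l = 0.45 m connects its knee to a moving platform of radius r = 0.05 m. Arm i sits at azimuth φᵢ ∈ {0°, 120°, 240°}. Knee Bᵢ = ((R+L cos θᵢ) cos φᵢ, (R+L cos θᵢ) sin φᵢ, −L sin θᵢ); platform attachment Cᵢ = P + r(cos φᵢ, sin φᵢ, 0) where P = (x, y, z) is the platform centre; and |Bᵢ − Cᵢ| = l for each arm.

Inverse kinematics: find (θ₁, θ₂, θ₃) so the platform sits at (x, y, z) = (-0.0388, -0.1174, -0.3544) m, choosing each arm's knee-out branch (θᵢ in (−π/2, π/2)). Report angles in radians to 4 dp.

arm 1 (φ=0.0°): x'=-0.0388, y'=-0.1174
  A cos θ + B sin θ = C:  0.1888·cos θ + -0.3544·sin θ = -0.0137
  √(A²+B²)=0.4016;  θ1 = -1.0813+1.6049 ≈ 0.5236
φ2=120.0° → target in arm frame (-0.0823, 0.0923)
  e−x'=0.2323;  (l²−L²−(e−x')²−y'²−z²)/2L = -0.0499
  γ=atan2(-0.3544,0.2323)=-0.9906;  ψ=arccos(-0.1178)=1.6889;  θ2=γ+ψ≈0.6982
arm 3 (φ=240.0°): x'=0.1211, y'=0.0251
  e−x'=0.0289;  (l²−L²−(e−x')²−y'²−z²)/2L = 0.1195
  γ=atan2(-0.3544,0.0289)=-1.4893;  ψ=arccos(0.3362)=1.2279;  θ3=γ+ψ≈-0.2614

θ₁ = 0.5236, θ₂ = 0.6982, θ₃ = -0.2614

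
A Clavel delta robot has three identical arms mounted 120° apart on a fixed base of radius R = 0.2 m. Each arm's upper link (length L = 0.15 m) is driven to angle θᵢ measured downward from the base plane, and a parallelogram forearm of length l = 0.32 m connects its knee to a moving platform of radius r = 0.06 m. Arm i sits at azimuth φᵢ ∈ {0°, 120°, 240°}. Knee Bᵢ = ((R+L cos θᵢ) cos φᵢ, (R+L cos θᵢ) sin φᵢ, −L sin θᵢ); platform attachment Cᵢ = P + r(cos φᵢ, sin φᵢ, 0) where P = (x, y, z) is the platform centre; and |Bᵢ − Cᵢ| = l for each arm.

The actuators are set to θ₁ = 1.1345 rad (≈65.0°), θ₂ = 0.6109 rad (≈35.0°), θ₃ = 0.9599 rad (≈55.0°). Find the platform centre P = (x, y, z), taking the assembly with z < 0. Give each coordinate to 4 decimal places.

arm 1 at φ=0.0°: ρ1 = 0.2034;  centre 1 = (0.2034, 0.0000, -0.1359)
φ2=120.0°: virtual centre (-0.1314, 0.2277, -0.0860), radius l
φ3=240.0°: virtual centre (-0.1130, -0.1958, -0.1229), radius l
subtract pairs → two planes through P
[-0.6696 0.4553 0.0998]·P = 0.0167;  [-0.6328 -0.3915 0.0262]·P = 0.0063
det = 0.5503;  x = -0.0171+0.0927z,  y = 0.0114+-0.0830z
into |P−centre ₁|² = l²: 1.0155z² + 0.2291z + -0.0352 = 0;  Δ = 0.1954;  z = -0.3305 or 0.1048 → z<0 root = -0.3305
x = -0.0477, y = 0.0388

(-0.0477, 0.0388, -0.3305)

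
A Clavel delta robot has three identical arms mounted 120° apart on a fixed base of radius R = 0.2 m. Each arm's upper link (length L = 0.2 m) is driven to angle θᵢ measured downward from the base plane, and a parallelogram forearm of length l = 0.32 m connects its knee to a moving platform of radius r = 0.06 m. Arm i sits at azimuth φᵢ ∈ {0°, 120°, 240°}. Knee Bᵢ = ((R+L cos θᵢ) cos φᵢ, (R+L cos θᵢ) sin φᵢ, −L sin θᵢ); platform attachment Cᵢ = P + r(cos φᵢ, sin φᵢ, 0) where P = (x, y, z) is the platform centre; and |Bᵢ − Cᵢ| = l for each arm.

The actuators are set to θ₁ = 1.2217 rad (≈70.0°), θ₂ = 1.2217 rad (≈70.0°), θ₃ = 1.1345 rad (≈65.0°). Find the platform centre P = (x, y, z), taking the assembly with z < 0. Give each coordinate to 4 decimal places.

arm 1 at φ=0.0°: (R−r)+L cos θ1 = 0.2084;  centre 1 = (0.2084, 0.0000, -0.1879)
arm 2 at φ=120.0°: (R−r)+L cos θ2 = 0.2084;  centre 2 = (-0.1042, 0.1805, -0.1879)
arm 3 at φ=240.0°: (R−r)+L cos θ3 = 0.2245;  centre 3 = (-0.1123, -0.1944, -0.1813)
subtract pairs → two planes through P
linear system: -0.6252x+0.3610y = 0.0000−0.0000z; -0.6413x+-0.3889y = 0.0045−0.0133z
Cramer: x(z) = -0.0034+0.0101z;  y(z) = -0.0059+0.0176z
sphere 1 gives Az²+Bz+C=0 with A=1.0004, B=0.3714, C=-0.0222;  B²−4AC=0.2266;  roots -0.4235, 0.0523;  negative root z = -0.4235
x = -0.0077, y = -0.0134

(-0.0077, -0.0134, -0.4235)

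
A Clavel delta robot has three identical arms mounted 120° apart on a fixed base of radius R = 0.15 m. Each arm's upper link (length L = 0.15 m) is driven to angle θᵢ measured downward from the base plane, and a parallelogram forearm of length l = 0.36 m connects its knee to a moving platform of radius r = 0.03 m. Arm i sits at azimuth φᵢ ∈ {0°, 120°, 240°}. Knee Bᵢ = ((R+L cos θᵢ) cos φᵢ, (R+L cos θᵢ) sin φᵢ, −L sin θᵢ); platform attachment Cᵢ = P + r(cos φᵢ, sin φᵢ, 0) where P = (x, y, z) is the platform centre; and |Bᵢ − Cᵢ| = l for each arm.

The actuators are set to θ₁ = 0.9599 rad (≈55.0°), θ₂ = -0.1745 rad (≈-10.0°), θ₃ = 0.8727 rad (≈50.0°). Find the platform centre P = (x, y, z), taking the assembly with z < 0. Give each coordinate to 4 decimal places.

(-0.0798, 0.1139, -0.3098)

S1 = (0.2060·cos0.0°, 0.2060·sin0.0°, -0.1229) = (0.2060, 0.0000, -0.1229)
φ2=120.0°: virtual centre (-0.1339, 0.2319, 0.0260), radius l
S3 = (0.2164·cos240.0°, 0.2164·sin240.0°, -0.1149) = (-0.1082, -0.1874, -0.1149)
subtract pairs → two planes through P
linear system: -0.6798x+0.4637y = 0.0148−0.2978z; -0.6285x+-0.3748y = 0.0025−0.0159z
det = 0.5463;  x = -0.0123+0.2179z,  y = 0.0139+-0.3229z
into |P−S₁|² = l²: 1.1517z² + 0.1416z + -0.0666 = 0;  Δ = 0.3271;  z = -0.3098 or 0.1868 → z<0 root = -0.3098
x = -0.0798, y = 0.1139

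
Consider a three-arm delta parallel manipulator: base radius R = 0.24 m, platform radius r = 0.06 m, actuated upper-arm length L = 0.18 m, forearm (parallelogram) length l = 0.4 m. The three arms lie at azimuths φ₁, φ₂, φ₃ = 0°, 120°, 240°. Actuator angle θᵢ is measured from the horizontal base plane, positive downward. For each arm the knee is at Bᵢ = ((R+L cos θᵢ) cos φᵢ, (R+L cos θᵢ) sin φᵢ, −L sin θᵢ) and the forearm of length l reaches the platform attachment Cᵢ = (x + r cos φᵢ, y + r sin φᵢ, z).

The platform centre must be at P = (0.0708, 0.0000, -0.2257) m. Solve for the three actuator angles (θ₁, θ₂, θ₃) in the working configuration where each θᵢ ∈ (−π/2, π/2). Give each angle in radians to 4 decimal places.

rotate P by −φ1: (0.0708, 0.0000, -0.2257)
  A=0.1092, B=-0.2257, C=(l²−L²−A²−y'²−z²)/(2L)=0.1798
  √(A²+B²)=0.2507;  θ1 = -1.1202+0.7710 ≈ -0.3491
φ2=120.0° → target in arm frame (-0.0354, -0.0613)
  A=0.2154, B=-0.2257, C=(l²−L²−A²−y'²−z²)/(2L)=0.0736
  θ2 = atan2(B,A) + arccos(C/0.3120) = 0.5238
rotate P by −φ3: (-0.0354, 0.0613, -0.2257)
  A cos θ + B sin θ = C:  0.2154·cos θ + -0.2257·sin θ = 0.0736
  √(A²+B²)=0.3120;  θ3 = -0.8087+1.3326 ≈ 0.5238

θ₁ = -0.3491, θ₂ = 0.5238, θ₃ = 0.5238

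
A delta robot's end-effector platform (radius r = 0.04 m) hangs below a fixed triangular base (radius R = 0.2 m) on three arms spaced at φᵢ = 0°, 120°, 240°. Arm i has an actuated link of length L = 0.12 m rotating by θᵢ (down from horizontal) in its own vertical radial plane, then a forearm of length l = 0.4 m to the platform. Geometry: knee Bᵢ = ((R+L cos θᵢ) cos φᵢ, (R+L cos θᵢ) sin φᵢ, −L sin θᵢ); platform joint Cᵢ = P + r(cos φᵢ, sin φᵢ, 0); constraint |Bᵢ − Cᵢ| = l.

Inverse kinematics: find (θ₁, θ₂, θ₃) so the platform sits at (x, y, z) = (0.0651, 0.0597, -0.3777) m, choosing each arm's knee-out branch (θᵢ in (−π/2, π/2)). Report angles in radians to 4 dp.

θ₁ = 0.3493, θ₂ = 0.6112, θ₃ = 1.1349

arm 1 (φ=0.0°): x'=0.0651, y'=0.0597
  A cos θ + B sin θ = C:  0.0949·cos θ + -0.3777·sin θ = -0.0401
  γ=atan2(-0.3777,0.0949)=-1.3246;  ψ=arccos(-0.1030)=1.6740;  θ1=γ+ψ≈0.3493
rotate P by −φ2: (0.0192, -0.0862, -0.3777)
  A cos θ + B sin θ = C:  0.1408·cos θ + -0.3777·sin θ = -0.1014
  √(A²+B²)=0.4031;  θ2 = -1.2139+1.8250 ≈ 0.6112
φ3=240.0° → target in arm frame (-0.0843, 0.0265)
  A cos θ + B sin θ = C:  0.2443·cos θ + -0.3777·sin θ = -0.2392
  γ=atan2(-0.3777,0.2443)=-0.9968;  ψ=arccos(-0.5319)=2.1316;  θ3=γ+ψ≈1.1349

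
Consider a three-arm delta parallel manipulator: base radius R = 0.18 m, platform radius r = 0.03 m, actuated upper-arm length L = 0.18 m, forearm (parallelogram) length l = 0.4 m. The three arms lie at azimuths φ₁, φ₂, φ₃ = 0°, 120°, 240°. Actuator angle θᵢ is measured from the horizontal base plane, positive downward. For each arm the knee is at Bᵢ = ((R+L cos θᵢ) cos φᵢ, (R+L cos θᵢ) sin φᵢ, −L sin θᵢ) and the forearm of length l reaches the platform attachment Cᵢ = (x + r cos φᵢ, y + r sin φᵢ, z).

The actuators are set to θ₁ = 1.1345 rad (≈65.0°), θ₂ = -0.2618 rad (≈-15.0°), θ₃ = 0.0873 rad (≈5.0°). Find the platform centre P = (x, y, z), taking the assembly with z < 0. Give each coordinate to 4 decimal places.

arm 1 at φ=0.0°: ρ1 = 0.2261;  O1 = (0.2261, 0.0000, -0.1631)
arm 2 at φ=120.0°: ρ2 = 0.3239;  O2 = (-0.1619, 0.2805, 0.0466)
arm 3 at φ=240.0°: ρ3 = 0.3293;  O3 = (-0.1647, -0.2852, -0.0157)
|O₂|²−|O₁|² = 0.0293;  |O₃|²−|O₁|² = 0.0310
plane₁₂: -0.7760x+0.5610y+0.4195z = 0.0293
det = 0.8810;  x = -0.0387+0.4593z,  y = -0.0013+-0.1123z
quadratic in z: (1.2236)z²+(0.0833)z+(-0.0633)=0, √Δ=0.5627 → z ∈ {-0.2640, 0.1959}; z = -0.2640 (taking z<0)
x = -0.1600, y = 0.0284

(-0.1600, 0.0284, -0.2640)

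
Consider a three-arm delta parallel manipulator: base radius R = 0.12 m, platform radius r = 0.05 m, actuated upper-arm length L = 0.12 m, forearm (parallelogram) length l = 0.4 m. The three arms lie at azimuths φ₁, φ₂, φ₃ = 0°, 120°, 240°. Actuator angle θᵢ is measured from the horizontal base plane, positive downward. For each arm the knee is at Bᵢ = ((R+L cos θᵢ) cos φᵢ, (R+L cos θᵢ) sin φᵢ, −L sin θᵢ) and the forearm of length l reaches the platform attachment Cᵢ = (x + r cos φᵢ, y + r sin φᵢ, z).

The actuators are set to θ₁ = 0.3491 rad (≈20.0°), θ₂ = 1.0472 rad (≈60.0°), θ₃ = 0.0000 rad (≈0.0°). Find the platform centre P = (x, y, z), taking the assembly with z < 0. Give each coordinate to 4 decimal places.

arm 1 at φ=0.0°: e+L cos θ1 = 0.1828;  centre 1 = (0.1828, 0.0000, -0.0410)
centre 2 = (0.1300·cos120.0°, 0.1300·sin120.0°, -0.1039) = (-0.0650, 0.1126, -0.1039)
arm 3 at φ=240.0°: e+L cos θ3 = 0.1900;  centre 3 = (-0.0950, -0.1645, 0.0000)
|centre ₂|²−|centre ₁|² = -0.0074;  |centre ₃|²−|centre ₁|² = 0.0010
plane₁₂: -0.4955x+0.2252y+-0.1258z = -0.0074
det = 0.2882;  x = 0.0076+-0.0795z,  y = -0.0160+0.3836z
sphere 1 gives Az²+Bz+C=0 with A=1.1535, B=0.0977, C=-0.1274;  B²−4AC=0.5973;  roots -0.3774, 0.2927;  negative root z = -0.3774
x = 0.0376, y = -0.1607

(0.0376, -0.1607, -0.3774)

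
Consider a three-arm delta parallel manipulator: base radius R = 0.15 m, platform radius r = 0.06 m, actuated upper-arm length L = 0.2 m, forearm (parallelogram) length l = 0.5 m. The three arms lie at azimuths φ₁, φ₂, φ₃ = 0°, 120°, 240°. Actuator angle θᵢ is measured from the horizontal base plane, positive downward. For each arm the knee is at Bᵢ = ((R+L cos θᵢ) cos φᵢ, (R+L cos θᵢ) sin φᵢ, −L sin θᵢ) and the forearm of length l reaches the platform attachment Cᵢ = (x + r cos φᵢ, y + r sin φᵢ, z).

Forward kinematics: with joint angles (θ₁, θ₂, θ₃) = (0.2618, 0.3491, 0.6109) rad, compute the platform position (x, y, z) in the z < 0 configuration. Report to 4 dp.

(0.0522, 0.0555, -0.4917)

φ1=0.0°: virtual centre (0.2832, 0.0000, -0.0518), radius l
φ2=120.0°: virtual centre (-0.1390, 0.2407, -0.0684), radius l
arm 3 at φ=240.0°: e+L cos θ3 = 0.2538;  centre 3 = (-0.1269, -0.2198, -0.1147)
subtract pairs → two planes through P
[-0.8443 0.4814 -0.0333]·P = -0.0009;  [-0.8202 -0.4396 -0.1259]·P = -0.0053
det = 0.7660;  x = 0.0039+-0.0982z,  y = 0.0048+-0.1031z
quadratic in z: (1.0203)z²+(0.1574)z+(-0.1693)=0, √Δ=0.8459 → z ∈ {-0.4917, 0.3374}; z = -0.4917 (taking z<0)
x = 0.0522, y = 0.0555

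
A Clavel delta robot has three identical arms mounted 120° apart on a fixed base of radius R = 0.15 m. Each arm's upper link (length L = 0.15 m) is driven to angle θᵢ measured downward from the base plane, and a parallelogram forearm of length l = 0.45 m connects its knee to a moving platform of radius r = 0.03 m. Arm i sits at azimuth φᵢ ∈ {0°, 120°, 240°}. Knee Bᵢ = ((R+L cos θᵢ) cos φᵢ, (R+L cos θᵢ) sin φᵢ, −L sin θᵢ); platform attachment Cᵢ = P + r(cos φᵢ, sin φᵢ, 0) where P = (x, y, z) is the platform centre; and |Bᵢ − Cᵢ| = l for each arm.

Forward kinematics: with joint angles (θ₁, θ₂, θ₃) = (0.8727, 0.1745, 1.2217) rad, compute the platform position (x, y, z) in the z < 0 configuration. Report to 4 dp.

(-0.0240, 0.1656, -0.4574)

φ1=0.0°: virtual centre (0.2164, 0.0000, -0.1149), radius l
S2 = (0.2677·cos120.0°, 0.2677·sin120.0°, -0.0260) = (-0.1339, 0.2319, -0.0260)
S3 = (0.1713·cos240.0°, 0.1713·sin240.0°, -0.1410) = (-0.0857, -0.1484, -0.1410)
subtract pairs → two planes through P
[-0.7006 0.4637 0.1777]·P = 0.0123;  [-0.6041 -0.2967 -0.0521]·P = -0.0108
Cramer: x(z) = 0.0028+0.0586z;  y(z) = 0.0308-0.2948z
into |P−S₁|² = l²: 1.0903z² + 0.1866z + -0.1427 = 0;  Δ = 0.6573;  z = -0.4574 or 0.2862 → z<0 root = -0.4574
x = -0.0240, y = 0.1656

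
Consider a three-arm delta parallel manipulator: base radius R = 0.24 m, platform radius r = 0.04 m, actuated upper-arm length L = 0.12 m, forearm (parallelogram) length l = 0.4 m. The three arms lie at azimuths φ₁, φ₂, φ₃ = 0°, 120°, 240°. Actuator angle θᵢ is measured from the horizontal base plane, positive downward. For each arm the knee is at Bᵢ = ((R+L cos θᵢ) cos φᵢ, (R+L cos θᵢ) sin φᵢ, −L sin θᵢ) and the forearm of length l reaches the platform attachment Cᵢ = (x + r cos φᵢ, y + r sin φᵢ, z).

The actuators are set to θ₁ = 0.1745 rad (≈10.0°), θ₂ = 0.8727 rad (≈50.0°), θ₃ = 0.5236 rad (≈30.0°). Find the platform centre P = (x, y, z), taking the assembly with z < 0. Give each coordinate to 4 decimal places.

(0.0503, -0.0321, -0.3162)

O1 = (0.3182·cos0.0°, 0.3182·sin0.0°, -0.0208) = (0.3182, 0.0000, -0.0208)
φ2=120.0°: virtual centre (-0.1386, 0.2400, -0.0919), radius l
arm 3 at φ=240.0°: (R−r)+L cos θ3 = 0.3039;  O3 = (-0.1520, -0.2632, -0.0600)
eliminate P² terms by subtracting sphere 1 from 2 and 3
linear system: -0.9135x+0.4800y = -0.0164−-0.1422z; -0.9403x+-0.5264y = -0.0057−-0.0783z
Cramer: x(z) = 0.0122-0.1206z;  y(z) = -0.0110+0.0667z
quadratic in z: (1.0190)z²+(0.1140)z+(-0.0658)=0, √Δ=0.5304 → z ∈ {-0.3162, 0.2043}; z = -0.3162 (taking z<0)
x = 0.0503, y = -0.0321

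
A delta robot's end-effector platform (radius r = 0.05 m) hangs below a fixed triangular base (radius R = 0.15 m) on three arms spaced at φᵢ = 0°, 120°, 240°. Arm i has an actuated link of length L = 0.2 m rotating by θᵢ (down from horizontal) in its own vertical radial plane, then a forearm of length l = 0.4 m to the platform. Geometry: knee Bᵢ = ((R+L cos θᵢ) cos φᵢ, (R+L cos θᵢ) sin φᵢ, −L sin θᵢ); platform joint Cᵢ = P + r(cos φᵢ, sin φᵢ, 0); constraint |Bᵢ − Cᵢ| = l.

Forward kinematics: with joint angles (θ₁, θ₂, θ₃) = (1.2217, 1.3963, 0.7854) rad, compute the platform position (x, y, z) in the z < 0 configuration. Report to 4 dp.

centre 1 = (0.1684·cos0.0°, 0.1684·sin0.0°, -0.1879) = (0.1684, 0.0000, -0.1879)
centre 2 = (0.1347·cos120.0°, 0.1347·sin120.0°, -0.1970) = (-0.0674, 0.1167, -0.1970)
φ3=240.0°: virtual centre (-0.1207, -0.2091, -0.1414), radius l
eliminate P² terms by subtracting sphere 1 from 2 and 3
[-0.4715 0.2333 -0.0181]·P = -0.0067;  [-0.5782 -0.4182 0.0930]·P = 0.0146
det = 0.3321;  x = -0.0018+0.0426z,  y = -0.0325+0.1635z
into |P−centre ₁|² = l²: 1.0286z² + 0.3507z + -0.0947 = 0;  Δ = 0.5125;  z = -0.5185 or 0.1775 → z<0 root = -0.5185
x = -0.0239, y = -0.1172

(-0.0239, -0.1172, -0.5185)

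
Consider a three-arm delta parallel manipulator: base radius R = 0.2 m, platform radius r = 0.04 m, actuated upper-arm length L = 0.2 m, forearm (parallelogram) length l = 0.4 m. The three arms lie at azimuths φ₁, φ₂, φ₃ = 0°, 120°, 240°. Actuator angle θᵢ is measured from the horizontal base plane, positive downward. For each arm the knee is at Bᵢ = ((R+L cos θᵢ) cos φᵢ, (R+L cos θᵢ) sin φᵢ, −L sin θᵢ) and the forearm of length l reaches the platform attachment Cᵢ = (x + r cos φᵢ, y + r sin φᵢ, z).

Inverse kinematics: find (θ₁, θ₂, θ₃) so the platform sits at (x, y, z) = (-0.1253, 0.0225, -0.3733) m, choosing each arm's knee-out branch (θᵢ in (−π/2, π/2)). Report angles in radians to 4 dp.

θ₁ = 1.2216, θ₂ = 0.4363, θ₃ = 0.6107

arm 1 (φ=0.0°): x'=-0.1253, y'=0.0225
  e−x'=0.2853;  (l²−L²−(e−x')²−y'²−z²)/2L = -0.2531
  γ=atan2(-0.3733,0.2853)=-0.9182;  ψ=arccos(-0.5388)=2.1398;  θ1=γ+ψ≈1.2216
rotate P by −φ2: (0.0821, 0.0973, -0.3733)
  A=0.0779, B=-0.3733, C=(l²−L²−A²−y'²−z²)/(2L)=-0.0872
  γ=atan2(-0.3733,0.0779)=-1.3652;  ψ=arccos(-0.2286)=1.8015;  θ2=γ+ψ≈0.4363
φ3=240.0° → target in arm frame (0.0432, -0.1198)
  e−x'=0.1168;  (l²−L²−(e−x')²−y'²−z²)/2L = -0.1184
  θ3 = atan2(B,A) + arccos(C/0.3912) = 0.6107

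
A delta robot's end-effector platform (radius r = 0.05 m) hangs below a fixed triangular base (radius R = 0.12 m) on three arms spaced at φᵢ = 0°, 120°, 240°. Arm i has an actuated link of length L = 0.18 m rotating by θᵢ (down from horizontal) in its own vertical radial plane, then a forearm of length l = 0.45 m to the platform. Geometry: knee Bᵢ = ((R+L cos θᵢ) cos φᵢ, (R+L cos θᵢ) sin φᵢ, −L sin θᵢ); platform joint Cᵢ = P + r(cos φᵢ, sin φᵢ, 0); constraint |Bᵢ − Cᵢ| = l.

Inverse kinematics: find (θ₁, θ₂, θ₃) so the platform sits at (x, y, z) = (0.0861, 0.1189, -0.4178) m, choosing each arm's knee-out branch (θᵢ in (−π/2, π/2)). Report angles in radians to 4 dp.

arm 1 (φ=0.0°): x'=0.0861, y'=0.1189
  A=-0.0161, B=-0.4178, C=(l²−L²−A²−y'²−z²)/(2L)=-0.0524
  √(A²+B²)=0.4181;  θ1 = -1.6093+1.6964 ≈ 0.0871
φ2=120.0° → target in arm frame (0.0599, -0.1340)
  A=0.0101, B=-0.4178, C=(l²−L²−A²−y'²−z²)/(2L)=-0.0626
  √(A²+B²)=0.4179;  θ2 = -1.5467+1.7210 ≈ 0.1744
arm 3 (φ=240.0°): x'=-0.1460, y'=0.0151
  e−x'=0.2160;  (l²−L²−(e−x')²−y'²−z²)/2L = -0.1426
  √(A²+B²)=0.4703;  θ3 = -1.0936+1.8789 ≈ 0.7853

θ₁ = 0.0871, θ₂ = 0.1744, θ₃ = 0.7853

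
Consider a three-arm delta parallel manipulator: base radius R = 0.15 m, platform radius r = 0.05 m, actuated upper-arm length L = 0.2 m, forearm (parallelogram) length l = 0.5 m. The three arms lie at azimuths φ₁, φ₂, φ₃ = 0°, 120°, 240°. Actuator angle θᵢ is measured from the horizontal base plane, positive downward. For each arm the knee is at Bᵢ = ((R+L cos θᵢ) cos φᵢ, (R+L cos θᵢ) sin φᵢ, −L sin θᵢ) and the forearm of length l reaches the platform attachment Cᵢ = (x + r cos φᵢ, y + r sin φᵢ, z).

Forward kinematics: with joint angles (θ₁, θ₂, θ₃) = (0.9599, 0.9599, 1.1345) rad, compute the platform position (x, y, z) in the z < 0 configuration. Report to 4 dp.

φ1=0.0°: virtual centre (0.2147, 0.0000, -0.1638), radius l
S2 = (0.2147·cos120.0°, 0.2147·sin120.0°, -0.1638) = (-0.1074, 0.1860, -0.1638)
φ3=240.0°: virtual centre (-0.0923, -0.1598, -0.1813), radius l
subtract pairs → two planes through P
[-0.6442 0.3719 0.0000]·P = 0.0000;  [-0.6140 -0.3196 -0.0349]·P = -0.0060
Cramer: x(z) = 0.0052-0.0299z;  y(z) = 0.0090-0.0517z
sphere 1 gives Az²+Bz+C=0 with A=1.0036, B=0.3392, C=-0.1792;  B²−4AC=0.8343;  roots -0.6241, 0.2861;  negative root z = -0.6241
x = 0.0238, y = 0.0413

(0.0238, 0.0413, -0.6241)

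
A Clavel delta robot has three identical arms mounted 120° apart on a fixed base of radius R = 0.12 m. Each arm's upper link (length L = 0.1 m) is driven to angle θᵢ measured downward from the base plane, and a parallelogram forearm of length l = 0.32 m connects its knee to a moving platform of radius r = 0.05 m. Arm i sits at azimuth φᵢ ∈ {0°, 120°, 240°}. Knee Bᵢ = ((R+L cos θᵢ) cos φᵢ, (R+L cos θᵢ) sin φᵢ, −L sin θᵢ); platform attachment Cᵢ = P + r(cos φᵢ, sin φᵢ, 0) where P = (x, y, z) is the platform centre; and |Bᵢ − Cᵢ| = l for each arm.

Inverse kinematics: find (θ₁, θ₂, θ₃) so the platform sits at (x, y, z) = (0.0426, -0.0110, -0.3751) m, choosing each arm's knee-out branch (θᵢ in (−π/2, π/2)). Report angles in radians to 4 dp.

arm 1 (φ=0.0°): x'=0.0426, y'=-0.0110
  e−x'=0.0274;  (l²−L²−(e−x')²−y'²−z²)/2L = -0.2459
  θ1 = atan2(B,A) + arccos(C/0.3761) = 0.7854
arm 2 (φ=120.0°): x'=-0.0308, y'=-0.0314
  A=0.1008, B=-0.3751, C=(l²−L²−A²−y'²−z²)/(2L)=-0.2973
  √(A²+B²)=0.3884;  θ2 = -1.3082+2.4423 ≈ 1.1341
arm 3 (φ=240.0°): x'=-0.0118, y'=0.0424
  A cos θ + B sin θ = C:  0.0818·cos θ + -0.3751·sin θ = -0.2839
  γ=atan2(-0.3751,0.0818)=-1.3561;  ψ=arccos(-0.7395)=2.4032;  θ3=γ+ψ≈1.0470

θ₁ = 0.7854, θ₂ = 1.1341, θ₃ = 1.0470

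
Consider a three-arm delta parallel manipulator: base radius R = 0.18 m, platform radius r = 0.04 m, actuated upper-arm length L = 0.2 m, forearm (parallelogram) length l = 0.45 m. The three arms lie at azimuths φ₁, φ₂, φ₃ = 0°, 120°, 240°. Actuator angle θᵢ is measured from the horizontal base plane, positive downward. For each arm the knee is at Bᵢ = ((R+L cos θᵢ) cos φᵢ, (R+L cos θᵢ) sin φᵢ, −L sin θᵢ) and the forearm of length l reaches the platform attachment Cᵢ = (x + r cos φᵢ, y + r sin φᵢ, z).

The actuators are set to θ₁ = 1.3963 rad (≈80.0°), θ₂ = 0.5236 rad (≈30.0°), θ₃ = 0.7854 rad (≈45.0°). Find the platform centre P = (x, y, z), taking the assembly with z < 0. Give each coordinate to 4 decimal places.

arm 1 at φ=0.0°: (R−r)+L cos θ1 = 0.1747;  centre 1 = (0.1747, 0.0000, -0.1970)
centre 2 = (0.3132·cos120.0°, 0.3132·sin120.0°, -0.1000) = (-0.1566, 0.2712, -0.1000)
φ3=240.0°: virtual centre (-0.1407, -0.2437, -0.1414), radius l
subtract pairs → two planes through P
plane₁₂: -0.6626x+0.5425y+0.1939z = 0.0388
Cramer: x(z) = -0.0528+0.2327z;  y(z) = 0.0070-0.0733z
sphere 1 gives Az²+Bz+C=0 with A=1.0595, B=0.2870, C=-0.1119;  B²−4AC=0.5566;  roots -0.4875, 0.2166;  negative root z = -0.4875
x = -0.1662, y = 0.0427

(-0.1662, 0.0427, -0.4875)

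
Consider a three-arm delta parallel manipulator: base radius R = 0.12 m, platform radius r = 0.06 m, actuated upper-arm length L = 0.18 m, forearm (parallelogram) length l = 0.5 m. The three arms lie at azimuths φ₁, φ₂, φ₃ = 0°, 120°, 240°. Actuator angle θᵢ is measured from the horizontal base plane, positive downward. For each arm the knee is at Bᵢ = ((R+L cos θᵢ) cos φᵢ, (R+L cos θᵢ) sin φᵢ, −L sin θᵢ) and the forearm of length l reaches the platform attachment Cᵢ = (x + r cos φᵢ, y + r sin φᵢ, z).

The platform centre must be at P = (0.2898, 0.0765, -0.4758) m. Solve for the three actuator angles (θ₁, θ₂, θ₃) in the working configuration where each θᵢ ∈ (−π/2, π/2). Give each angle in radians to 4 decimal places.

θ₁ = -0.0875, θ₂ = 0.9598, θ₃ = 1.2217

arm 1 (φ=0.0°): x'=0.2898, y'=0.0765
  e−x'=-0.2298;  (l²−L²−(e−x')²−y'²−z²)/2L = -0.1873
  γ=atan2(-0.4758,-0.2298)=-2.0207;  ψ=arccos(-0.3546)=1.9332;  θ1=γ+ψ≈-0.0875
rotate P by −φ2: (-0.0786, -0.2892, -0.4758)
  e−x'=0.1386;  (l²−L²−(e−x')²−y'²−z²)/2L = -0.3102
  √(A²+B²)=0.4956;  θ2 = -1.2872+2.2470 ≈ 0.9598
φ3=240.0° → target in arm frame (-0.2112, 0.2127)
  A cos θ + B sin θ = C:  0.2712·cos θ + -0.4758·sin θ = -0.3543
  √(A²+B²)=0.5476;  θ3 = -1.0528+2.2745 ≈ 1.2217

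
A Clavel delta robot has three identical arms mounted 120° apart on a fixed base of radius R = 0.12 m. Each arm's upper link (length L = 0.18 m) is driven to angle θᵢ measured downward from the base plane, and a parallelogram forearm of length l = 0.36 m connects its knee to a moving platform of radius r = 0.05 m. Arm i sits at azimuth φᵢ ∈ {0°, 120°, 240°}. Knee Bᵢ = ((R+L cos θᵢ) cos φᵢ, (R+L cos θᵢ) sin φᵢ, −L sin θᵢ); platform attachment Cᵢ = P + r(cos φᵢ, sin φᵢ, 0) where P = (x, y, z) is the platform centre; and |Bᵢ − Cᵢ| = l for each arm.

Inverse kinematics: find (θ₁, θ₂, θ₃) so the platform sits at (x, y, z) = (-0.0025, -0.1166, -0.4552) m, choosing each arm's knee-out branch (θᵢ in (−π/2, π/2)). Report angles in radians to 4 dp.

arm 1 (φ=0.0°): x'=-0.0025, y'=-0.1166
  A cos θ + B sin θ = C:  0.0725·cos θ + -0.4552·sin θ = -0.3579
  θ1 = atan2(B,A) + arccos(C/0.4609) = 1.0471
arm 2 (φ=120.0°): x'=-0.0997, y'=0.0605
  A=0.1697, B=-0.4552, C=(l²−L²−A²−y'²−z²)/(2L)=-0.3958
  θ2 = atan2(B,A) + arccos(C/0.4858) = 1.3090
rotate P by −φ3: (0.1022, 0.0561, -0.4552)
  A cos θ + B sin θ = C:  -0.0322·cos θ + -0.4552·sin θ = -0.3172
  γ=atan2(-0.4552,-0.0322)=-1.6415;  ψ=arccos(-0.6951)=2.3394;  θ3=γ+ψ≈0.6979

θ₁ = 1.0471, θ₂ = 1.3090, θ₃ = 0.6979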